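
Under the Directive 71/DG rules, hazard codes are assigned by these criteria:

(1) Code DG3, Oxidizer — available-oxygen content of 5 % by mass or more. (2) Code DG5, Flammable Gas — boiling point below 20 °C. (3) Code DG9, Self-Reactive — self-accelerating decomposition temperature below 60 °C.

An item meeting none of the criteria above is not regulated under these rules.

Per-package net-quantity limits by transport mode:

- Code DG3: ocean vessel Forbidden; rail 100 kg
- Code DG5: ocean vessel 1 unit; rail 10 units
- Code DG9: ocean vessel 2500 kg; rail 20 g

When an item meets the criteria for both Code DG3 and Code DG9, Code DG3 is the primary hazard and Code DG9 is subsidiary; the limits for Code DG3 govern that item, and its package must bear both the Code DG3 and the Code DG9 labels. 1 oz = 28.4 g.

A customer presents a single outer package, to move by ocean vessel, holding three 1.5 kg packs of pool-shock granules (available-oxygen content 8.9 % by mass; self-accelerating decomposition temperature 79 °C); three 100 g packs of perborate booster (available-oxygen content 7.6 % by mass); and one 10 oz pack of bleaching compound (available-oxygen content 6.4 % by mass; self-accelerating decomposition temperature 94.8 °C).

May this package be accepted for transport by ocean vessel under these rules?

No

The pool-shock granules have available-oxygen content 8.9 % by mass, which is ≥ 5 % by mass, so they are Code DG3 (Oxidizer).
Perborate booster: available-oxygen content 7.6 % by mass ≥ 5 % by mass → Code DG3 (Oxidizer).
With available-oxygen content 6.4 % by mass (≥ 5 % by mass), the bleaching compound falls in Code DG3.
Code DG3 net quantity: (three 1.5 kg packs = 4.5 kg) + (three 100 g packs = 300 g) + (one 10 oz pack = 284 g) = 5.084 kg.
Code DG3 is Forbidden by ocean vessel.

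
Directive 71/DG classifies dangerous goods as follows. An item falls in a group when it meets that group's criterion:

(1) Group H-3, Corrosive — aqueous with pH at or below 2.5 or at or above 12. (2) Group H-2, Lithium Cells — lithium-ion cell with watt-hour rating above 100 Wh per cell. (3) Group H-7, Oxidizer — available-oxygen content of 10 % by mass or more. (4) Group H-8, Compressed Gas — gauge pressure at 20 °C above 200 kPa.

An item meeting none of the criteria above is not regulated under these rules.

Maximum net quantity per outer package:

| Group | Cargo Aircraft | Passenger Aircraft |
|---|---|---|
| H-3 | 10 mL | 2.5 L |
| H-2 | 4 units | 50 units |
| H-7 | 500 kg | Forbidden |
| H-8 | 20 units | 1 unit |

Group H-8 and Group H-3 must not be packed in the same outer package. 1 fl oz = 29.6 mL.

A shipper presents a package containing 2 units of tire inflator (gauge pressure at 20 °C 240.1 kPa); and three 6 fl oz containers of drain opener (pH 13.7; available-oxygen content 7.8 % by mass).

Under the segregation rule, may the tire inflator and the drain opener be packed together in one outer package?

No

The tire inflator has gauge pressure at 20 °C 240.1 kPa, which is > 200 kPa, so it is Group H-8 (Compressed Gas).
The drain opener has pH 13.7, which is ≥ 12, so it is Group H-3 (Corrosive).
Group H-8 and Group H-3 may not share an outer package.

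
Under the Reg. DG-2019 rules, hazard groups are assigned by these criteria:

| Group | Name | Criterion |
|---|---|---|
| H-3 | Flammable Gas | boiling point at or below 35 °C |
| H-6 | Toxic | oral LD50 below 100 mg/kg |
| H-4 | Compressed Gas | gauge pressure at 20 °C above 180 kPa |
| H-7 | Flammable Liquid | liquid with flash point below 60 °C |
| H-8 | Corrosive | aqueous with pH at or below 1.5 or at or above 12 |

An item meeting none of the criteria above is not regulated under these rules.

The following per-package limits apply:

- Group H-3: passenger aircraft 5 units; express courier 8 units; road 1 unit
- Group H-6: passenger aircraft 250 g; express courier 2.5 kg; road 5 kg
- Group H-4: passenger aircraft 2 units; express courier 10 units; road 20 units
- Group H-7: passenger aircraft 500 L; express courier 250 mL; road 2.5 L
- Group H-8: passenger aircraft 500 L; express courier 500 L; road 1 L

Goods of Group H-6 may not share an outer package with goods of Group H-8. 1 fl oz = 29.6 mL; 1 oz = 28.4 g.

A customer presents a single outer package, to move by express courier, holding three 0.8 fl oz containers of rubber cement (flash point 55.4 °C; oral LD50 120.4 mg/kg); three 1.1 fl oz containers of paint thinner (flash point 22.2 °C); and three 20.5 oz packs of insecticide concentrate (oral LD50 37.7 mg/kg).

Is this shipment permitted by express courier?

Yes

With flash point 55.4 °C (< 60 °C), the rubber cement falls in Group H-7.
Paint thinner: flash point 22.2 °C < 60 °C → Group H-7 (Flammable Liquid).
The insecticide concentrate has oral LD50 37.7 mg/kg, which is < 100 mg/kg, so it is Group H-6 (Toxic).
Group H-6 quantity: three 20.5 oz packs = 1746.6 g.
1746.6 g is within the express courier limit of 2.5 kg for Group H-6.
Total Group H-7: (three 0.8 fl oz containers = 71.04 mL) + (three 1.1 fl oz containers = 97.68 mL) = 168.72 mL.
That is within the Group H-7 express courier limit of 250 mL.
The segregation rule (Group H-6 with Group H-8) does not apply to Group H-6 with Group H-7.
Every hazard group is within its express courier limit and no segregation rule is violated.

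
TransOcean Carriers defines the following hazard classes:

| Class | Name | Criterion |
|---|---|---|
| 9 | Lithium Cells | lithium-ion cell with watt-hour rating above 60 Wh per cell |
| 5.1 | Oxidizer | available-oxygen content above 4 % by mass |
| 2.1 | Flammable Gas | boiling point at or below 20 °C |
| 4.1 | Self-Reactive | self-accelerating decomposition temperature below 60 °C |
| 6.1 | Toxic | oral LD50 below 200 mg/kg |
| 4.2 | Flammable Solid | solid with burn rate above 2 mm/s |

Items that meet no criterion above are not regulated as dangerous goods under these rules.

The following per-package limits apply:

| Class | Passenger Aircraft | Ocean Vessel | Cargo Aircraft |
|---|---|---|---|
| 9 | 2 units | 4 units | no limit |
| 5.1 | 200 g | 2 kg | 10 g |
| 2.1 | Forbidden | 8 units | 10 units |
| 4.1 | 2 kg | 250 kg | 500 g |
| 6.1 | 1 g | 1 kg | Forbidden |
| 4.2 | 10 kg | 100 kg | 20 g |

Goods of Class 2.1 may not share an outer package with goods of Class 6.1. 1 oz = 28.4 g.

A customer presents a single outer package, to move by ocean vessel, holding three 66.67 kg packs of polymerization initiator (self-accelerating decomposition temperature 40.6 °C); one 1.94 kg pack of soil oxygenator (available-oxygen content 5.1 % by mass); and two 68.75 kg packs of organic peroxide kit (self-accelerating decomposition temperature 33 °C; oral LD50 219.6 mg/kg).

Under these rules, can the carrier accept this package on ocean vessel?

No

With self-accelerating decomposition temperature 40.6 °C (< 60 °C), the polymerization initiator falls in Class 4.1.
Soil oxygenator: available-oxygen content 5.1 % by mass > 4 % by mass → Class 5.1 (Oxidizer).
With self-accelerating decomposition temperature 33 °C (< 60 °C), the organic peroxide kit falls in Class 4.1.
Total Class 4.1: (three 66.67 kg packs = 200.01 kg) + (two 68.75 kg packs = 137.5 kg) = 337.51 kg.
337.51 kg > 250 kg (ocean vessel limit, Class 4.1) — over the limit.
Class 5.1 quantity: 1.94 kg.
1.94 kg ≤ 2 kg (ocean vessel limit, Class 5.1) — within limit.
The segregation rule (Class 2.1 with Class 6.1) does not apply to Class 4.1 with Class 5.1.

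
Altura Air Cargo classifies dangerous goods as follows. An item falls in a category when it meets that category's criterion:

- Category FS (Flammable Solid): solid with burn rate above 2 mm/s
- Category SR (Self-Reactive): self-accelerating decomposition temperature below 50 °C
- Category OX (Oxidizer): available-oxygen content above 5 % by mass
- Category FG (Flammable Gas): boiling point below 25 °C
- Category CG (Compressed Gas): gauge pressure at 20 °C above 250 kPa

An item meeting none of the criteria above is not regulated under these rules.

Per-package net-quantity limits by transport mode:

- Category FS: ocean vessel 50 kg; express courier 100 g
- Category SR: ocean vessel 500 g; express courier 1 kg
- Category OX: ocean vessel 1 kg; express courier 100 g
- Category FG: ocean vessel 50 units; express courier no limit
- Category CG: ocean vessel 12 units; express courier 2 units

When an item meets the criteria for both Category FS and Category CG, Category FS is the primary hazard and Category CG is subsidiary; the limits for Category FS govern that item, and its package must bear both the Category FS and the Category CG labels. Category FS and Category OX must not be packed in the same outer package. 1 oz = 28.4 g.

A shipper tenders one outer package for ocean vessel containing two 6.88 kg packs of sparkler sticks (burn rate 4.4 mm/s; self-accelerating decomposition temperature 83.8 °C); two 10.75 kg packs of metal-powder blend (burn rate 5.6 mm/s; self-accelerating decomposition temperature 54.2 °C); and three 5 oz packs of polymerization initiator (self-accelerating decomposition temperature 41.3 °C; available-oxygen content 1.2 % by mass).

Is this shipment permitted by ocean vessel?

With burn rate 4.4 mm/s (> 2 mm/s), the sparkler sticks fall in Category FS.
With burn rate 5.6 mm/s (> 2 mm/s), the metal-powder blend falls in Category FS.
Polymerization initiator: self-accelerating decomposition temperature 41.3 °C < 50 °C → Category SR (Self-Reactive).
Total Category FS: (two 6.88 kg packs = 13.76 kg) + (two 10.75 kg packs = 21.5 kg) = 35.26 kg.
35.26 kg ≤ 50 kg (ocean vessel limit, Category FS) — within limit.
Category SR quantity: three 5 oz packs = 426 g.
426 g ≤ 500 g (ocean vessel limit, Category SR) — within limit.
The segregation rule (Category FS with Category OX) does not apply to Category FS with Category SR.
Every hazard category is within its ocean vessel limit and no segregation rule is violated.

Yes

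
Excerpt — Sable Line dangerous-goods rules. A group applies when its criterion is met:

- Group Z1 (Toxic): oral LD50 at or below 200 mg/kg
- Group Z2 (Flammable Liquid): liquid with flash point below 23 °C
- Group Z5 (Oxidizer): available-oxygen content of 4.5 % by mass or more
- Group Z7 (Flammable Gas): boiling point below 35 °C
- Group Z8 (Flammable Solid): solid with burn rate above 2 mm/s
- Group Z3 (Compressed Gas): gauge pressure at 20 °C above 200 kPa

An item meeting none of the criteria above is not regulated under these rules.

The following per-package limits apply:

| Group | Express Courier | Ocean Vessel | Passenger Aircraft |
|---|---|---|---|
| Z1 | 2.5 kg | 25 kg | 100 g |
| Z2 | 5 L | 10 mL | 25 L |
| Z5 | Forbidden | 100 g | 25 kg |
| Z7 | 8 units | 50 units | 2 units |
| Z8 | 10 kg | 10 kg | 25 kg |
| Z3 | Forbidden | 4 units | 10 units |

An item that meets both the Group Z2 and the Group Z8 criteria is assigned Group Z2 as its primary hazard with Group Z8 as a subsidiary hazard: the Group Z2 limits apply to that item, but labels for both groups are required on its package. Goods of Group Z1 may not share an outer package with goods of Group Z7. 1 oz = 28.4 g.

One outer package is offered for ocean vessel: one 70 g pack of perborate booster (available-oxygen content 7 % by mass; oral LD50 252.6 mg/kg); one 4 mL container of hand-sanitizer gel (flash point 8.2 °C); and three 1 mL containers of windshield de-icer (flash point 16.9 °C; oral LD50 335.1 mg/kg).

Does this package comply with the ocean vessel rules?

Yes

The perborate booster has available-oxygen content 7 % by mass, which is ≥ 4.5 % by mass, so it is Group Z5 (Oxidizer).
With flash point 8.2 °C (< 23 °C), the hand-sanitizer gel falls in Group Z2.
Windshield de-icer: flash point 16.9 °C < 23 °C → Group Z2 (Flammable Liquid).
Group Z2 net quantity: 4 mL + (three 1 mL containers = 3 mL) = 7 mL.
7 mL is within the ocean vessel limit of 10 mL for Group Z2.
Group Z5 quantity: 70 g.
70 g is within the ocean vessel limit of 100 g for Group Z5.
The segregation rule (Group Z1 with Group Z7) does not apply to Group Z2 with Group Z5.
Every hazard group is within its ocean vessel limit and no segregation rule is violated.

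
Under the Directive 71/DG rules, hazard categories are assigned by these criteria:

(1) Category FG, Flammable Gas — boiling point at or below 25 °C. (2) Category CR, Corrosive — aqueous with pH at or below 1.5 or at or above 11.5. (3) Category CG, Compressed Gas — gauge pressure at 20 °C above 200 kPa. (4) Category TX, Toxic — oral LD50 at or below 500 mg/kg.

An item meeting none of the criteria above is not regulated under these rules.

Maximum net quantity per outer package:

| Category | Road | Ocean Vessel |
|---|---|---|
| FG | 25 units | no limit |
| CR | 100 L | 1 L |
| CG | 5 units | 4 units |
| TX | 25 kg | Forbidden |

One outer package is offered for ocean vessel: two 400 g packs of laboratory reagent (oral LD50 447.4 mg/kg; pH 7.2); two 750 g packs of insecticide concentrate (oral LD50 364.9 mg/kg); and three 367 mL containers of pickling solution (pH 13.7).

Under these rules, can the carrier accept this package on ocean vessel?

The laboratory reagent has oral LD50 447.4 mg/kg, which is ≤ 500 mg/kg, so it is Category TX (Toxic).
With oral LD50 364.9 mg/kg (≤ 500 mg/kg), the insecticide concentrate falls in Category TX.
pH 13.7 meets the Category CR criterion (Corrosive), so the pickling solution is Category CR.
Total Category TX: (two 400 g packs = 800 g) + (two 750 g packs = 1.5 kg) = 2.3 kg.
Category TX is Forbidden by ocean vessel.
Category CR quantity: three 367 mL containers = 1.101 L.
That exceeds the Category CR ocean vessel limit of 1 L.

No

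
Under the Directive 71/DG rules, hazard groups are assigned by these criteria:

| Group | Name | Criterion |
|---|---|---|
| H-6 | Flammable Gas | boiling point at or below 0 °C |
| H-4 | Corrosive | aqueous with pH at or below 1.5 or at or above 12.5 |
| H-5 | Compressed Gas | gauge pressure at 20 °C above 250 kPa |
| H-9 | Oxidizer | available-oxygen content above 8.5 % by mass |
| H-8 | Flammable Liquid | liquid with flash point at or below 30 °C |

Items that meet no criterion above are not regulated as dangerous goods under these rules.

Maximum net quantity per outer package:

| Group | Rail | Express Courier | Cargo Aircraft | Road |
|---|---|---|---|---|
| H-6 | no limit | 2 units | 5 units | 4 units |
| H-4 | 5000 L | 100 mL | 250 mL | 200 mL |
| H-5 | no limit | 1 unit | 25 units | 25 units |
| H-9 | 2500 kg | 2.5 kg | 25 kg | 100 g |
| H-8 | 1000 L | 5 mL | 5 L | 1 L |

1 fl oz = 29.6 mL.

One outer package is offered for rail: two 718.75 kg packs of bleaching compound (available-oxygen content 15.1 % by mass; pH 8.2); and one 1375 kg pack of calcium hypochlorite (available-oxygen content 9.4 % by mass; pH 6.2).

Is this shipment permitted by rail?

No

Bleaching compound: available-oxygen content 15.1 % by mass > 8.5 % by mass → Group H-9 (Oxidizer).
Calcium hypochlorite: available-oxygen content 9.4 % by mass > 8.5 % by mass → Group H-9 (Oxidizer).
Total Group H-9: (two 718.75 kg packs = 1437.5 kg) + 1375 kg = 2812.5 kg.
That exceeds the Group H-9 rail limit of 2500 kg.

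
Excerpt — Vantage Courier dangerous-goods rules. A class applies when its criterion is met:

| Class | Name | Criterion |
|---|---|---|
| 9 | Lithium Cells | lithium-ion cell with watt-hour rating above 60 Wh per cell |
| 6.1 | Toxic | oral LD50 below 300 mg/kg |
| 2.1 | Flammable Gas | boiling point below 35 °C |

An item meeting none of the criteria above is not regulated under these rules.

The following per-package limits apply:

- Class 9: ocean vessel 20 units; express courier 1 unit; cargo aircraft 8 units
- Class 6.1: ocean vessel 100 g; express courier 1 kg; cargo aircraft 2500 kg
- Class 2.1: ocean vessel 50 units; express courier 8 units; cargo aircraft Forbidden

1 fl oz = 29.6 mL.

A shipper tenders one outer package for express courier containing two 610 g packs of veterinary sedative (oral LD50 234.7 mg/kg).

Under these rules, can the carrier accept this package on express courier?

No

Veterinary sedative: oral LD50 234.7 mg/kg < 300 mg/kg → Class 6.1 (Toxic).
Class 6.1 quantity: two 610 g packs = 1.22 kg.
1.22 kg > 1 kg (express courier limit, Class 6.1) — over the limit.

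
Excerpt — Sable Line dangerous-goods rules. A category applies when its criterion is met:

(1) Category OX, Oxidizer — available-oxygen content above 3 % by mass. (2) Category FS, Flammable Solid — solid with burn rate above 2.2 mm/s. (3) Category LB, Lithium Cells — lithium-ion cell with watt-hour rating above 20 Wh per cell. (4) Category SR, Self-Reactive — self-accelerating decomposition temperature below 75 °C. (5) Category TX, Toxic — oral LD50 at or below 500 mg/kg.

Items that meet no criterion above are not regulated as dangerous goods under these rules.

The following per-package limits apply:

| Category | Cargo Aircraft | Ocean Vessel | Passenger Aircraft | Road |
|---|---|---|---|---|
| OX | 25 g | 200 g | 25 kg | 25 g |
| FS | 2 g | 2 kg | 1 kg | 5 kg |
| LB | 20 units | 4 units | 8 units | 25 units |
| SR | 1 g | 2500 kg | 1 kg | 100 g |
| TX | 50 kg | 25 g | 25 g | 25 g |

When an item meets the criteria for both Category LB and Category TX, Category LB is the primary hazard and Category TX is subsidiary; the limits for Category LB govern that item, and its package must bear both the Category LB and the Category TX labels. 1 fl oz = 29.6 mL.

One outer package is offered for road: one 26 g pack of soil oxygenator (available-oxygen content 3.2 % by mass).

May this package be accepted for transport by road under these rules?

Soil oxygenator: available-oxygen content 3.2 % by mass > 3 % by mass → Category OX (Oxidizer).
Category OX quantity: 26 g.
26 g exceeds the road limit of 25 g for Category OX.

No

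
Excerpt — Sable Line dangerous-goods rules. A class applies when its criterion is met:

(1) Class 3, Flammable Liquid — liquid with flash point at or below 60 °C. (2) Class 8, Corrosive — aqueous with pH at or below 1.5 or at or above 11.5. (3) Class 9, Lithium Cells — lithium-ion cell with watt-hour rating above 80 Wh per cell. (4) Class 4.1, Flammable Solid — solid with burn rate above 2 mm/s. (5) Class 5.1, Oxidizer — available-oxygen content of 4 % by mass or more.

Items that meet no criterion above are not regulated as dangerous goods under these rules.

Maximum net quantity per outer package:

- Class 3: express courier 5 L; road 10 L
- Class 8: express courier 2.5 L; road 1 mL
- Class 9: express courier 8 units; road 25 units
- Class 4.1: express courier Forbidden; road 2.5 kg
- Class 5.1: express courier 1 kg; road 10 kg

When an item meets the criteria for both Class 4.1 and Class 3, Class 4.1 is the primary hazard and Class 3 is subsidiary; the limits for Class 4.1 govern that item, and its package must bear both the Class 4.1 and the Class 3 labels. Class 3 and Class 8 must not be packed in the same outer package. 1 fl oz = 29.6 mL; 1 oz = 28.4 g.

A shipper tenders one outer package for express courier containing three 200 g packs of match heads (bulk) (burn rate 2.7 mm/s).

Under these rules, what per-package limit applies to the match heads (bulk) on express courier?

Forbidden

With burn rate 2.7 mm/s (> 2 mm/s), the match heads (bulk) fall in Class 4.1.
The express courier limit for Class 4.1 is Forbidden.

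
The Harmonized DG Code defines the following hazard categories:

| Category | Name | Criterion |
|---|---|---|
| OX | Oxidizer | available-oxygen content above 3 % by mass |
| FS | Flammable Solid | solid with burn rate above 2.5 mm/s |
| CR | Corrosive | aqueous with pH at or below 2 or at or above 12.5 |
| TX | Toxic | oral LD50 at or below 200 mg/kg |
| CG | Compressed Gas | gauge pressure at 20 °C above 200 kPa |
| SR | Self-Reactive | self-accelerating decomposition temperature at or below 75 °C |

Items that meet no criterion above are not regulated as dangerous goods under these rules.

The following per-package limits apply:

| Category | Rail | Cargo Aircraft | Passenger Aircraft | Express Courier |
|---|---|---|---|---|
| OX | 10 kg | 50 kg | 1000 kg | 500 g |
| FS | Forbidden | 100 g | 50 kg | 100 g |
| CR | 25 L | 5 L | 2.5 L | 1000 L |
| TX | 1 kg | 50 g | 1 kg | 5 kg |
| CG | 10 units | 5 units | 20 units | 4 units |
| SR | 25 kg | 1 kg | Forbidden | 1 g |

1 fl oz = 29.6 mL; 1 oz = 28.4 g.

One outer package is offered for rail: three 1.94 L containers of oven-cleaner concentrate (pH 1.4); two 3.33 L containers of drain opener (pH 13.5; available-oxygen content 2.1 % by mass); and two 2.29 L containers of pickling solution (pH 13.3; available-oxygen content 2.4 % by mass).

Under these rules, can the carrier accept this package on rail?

Yes

pH 1.4 meets the Category CR criterion (Corrosive), so the oven-cleaner concentrate is Category CR.
With pH 13.5 (≥ 12.5), the drain opener falls in Category CR.
With pH 13.3 (≥ 12.5), the pickling solution falls in Category CR.
Total Category CR: (three 1.94 L containers = 5.82 L) + (two 3.33 L containers = 6.66 L) + (two 2.29 L containers = 4.58 L) = 17.06 L.
17.06 L ≤ 25 L (rail limit, Category CR) — within limit.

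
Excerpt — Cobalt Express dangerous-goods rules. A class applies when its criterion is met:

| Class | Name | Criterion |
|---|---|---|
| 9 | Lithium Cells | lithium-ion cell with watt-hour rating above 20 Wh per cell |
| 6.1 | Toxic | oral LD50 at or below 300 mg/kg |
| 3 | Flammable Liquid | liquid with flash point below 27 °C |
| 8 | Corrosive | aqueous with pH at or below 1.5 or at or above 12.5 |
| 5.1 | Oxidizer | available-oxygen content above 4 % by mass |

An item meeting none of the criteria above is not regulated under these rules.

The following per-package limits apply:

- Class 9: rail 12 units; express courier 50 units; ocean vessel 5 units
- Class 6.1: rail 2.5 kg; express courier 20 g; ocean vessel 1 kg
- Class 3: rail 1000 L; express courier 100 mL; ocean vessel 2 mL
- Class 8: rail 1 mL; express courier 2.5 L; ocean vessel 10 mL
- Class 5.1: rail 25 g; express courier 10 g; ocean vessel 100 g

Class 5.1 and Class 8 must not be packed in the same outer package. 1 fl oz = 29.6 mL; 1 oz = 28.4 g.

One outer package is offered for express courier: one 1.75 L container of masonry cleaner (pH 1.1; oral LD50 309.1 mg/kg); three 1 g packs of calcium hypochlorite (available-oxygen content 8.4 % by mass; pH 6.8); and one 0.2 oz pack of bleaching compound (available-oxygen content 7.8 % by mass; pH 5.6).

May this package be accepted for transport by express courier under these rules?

No

Masonry cleaner: pH 1.1 ≤ 1.5 → Class 8 (Corrosive).
The calcium hypochlorite has available-oxygen content 8.4 % by mass, which is > 4 % by mass, so it is Class 5.1 (Oxidizer).
Available-oxygen content 7.8 % by mass meets the Class 5.1 criterion (Oxidizer), so the bleaching compound is Class 5.1.
Total Class 5.1: (three 1 g packs = 3 g) + (one 0.2 oz pack = 5.68 g) = 8.68 g.
8.68 g is within the express courier limit of 10 g for Class 5.1.
Class 8 quantity: 1.75 L.
1.75 L is within the express courier limit of 2.5 L for Class 8.
Class 5.1 and Class 8 may not share an outer package.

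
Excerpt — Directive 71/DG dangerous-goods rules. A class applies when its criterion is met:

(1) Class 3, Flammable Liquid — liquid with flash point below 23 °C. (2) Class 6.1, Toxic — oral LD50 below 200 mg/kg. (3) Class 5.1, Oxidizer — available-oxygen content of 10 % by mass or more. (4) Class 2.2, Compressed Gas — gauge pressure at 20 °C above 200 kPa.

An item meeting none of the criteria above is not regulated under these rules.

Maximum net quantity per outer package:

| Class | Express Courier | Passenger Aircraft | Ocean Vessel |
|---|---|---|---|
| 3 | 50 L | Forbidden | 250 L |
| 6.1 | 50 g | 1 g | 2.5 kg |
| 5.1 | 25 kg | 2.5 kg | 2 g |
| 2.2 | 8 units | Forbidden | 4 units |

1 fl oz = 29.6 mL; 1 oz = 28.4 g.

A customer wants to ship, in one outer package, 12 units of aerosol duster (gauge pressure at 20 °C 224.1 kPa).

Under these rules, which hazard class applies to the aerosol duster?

Aerosol duster: gauge pressure at 20 °C 224.1 kPa > 200 kPa → Class 2.2 (Compressed Gas).

Class 2.2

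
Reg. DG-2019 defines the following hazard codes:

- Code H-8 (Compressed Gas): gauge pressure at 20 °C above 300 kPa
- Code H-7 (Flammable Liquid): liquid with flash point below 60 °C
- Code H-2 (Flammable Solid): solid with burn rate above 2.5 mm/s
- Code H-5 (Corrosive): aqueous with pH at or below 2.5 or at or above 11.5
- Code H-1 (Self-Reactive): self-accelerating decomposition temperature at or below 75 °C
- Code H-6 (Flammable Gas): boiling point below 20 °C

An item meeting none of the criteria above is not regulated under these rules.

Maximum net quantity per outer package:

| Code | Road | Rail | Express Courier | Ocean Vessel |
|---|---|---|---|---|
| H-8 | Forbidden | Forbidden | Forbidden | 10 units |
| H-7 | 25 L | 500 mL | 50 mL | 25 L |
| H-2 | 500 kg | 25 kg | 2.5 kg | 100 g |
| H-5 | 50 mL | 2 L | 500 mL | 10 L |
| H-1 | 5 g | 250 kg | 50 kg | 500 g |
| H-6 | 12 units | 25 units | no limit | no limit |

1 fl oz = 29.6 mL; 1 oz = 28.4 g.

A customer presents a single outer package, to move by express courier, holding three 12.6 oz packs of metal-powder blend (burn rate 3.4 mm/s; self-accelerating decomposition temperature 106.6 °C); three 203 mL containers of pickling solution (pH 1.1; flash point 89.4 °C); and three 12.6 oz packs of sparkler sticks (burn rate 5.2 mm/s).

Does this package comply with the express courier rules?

No

Burn rate 3.4 mm/s meets the Code H-2 criterion (Flammable Solid), so the metal-powder blend is Code H-2.
pH 1.1 meets the Code H-5 criterion (Corrosive), so the pickling solution is Code H-5.
With burn rate 5.2 mm/s (> 2.5 mm/s), the sparkler sticks fall in Code H-2.
Total Code H-2: (three 12.6 oz packs = 1073.52 g) + (three 12.6 oz packs = 1073.52 g) = 2147.04 g.
That is within the Code H-2 express courier limit of 2.5 kg.
Code H-5 quantity: three 203 mL containers = 609 mL.
That exceeds the Code H-5 express courier limit of 500 mL.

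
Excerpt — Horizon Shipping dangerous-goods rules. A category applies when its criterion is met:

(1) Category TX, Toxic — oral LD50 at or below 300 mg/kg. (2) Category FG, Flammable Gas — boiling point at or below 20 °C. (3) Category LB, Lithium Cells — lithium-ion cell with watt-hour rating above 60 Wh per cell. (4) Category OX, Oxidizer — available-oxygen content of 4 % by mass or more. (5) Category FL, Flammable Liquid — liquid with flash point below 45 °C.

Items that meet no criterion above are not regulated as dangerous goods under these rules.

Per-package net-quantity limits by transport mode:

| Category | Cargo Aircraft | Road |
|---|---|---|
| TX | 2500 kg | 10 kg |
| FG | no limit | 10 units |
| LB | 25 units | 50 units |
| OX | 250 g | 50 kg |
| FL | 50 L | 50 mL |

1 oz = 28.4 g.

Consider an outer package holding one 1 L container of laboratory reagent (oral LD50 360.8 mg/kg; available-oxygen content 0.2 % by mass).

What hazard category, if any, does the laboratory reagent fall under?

Not regulated

oral LD50 360.8 mg/kg is not below 300 mg/kg, so Category TX does not apply.
available-oxygen content 0.2 % by mass is not above 4 % by mass, so Category OX does not apply.
No criterion is met, so the item is not regulated.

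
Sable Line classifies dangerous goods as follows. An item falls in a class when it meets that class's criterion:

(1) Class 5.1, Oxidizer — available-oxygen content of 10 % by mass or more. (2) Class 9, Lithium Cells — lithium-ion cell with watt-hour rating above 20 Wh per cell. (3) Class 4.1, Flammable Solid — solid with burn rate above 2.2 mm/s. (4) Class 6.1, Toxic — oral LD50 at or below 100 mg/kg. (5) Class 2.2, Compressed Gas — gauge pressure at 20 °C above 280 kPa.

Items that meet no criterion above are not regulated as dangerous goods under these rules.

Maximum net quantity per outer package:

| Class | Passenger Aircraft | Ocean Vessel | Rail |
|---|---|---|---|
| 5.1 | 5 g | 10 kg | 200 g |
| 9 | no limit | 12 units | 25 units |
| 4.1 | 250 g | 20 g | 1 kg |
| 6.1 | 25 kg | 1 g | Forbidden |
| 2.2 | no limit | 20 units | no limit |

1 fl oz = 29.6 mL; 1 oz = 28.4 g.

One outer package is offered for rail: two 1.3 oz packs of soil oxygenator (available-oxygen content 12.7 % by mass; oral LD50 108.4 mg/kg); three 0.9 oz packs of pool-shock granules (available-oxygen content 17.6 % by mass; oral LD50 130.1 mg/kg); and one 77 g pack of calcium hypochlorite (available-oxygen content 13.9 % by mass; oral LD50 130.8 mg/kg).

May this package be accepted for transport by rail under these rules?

The soil oxygenator has available-oxygen content 12.7 % by mass, which is ≥ 10 % by mass, so it is Class 5.1 (Oxidizer).
The pool-shock granules have available-oxygen content 17.6 % by mass, which is ≥ 10 % by mass, so they are Class 5.1 (Oxidizer).
Calcium hypochlorite: available-oxygen content 13.9 % by mass ≥ 10 % by mass → Class 5.1 (Oxidizer).
Total Class 5.1: (two 1.3 oz packs = 73.84 g) + (three 0.9 oz packs = 76.68 g) + 77 g = 227.52 g.
227.52 g > 200 g (rail limit, Class 5.1) — over the limit.

No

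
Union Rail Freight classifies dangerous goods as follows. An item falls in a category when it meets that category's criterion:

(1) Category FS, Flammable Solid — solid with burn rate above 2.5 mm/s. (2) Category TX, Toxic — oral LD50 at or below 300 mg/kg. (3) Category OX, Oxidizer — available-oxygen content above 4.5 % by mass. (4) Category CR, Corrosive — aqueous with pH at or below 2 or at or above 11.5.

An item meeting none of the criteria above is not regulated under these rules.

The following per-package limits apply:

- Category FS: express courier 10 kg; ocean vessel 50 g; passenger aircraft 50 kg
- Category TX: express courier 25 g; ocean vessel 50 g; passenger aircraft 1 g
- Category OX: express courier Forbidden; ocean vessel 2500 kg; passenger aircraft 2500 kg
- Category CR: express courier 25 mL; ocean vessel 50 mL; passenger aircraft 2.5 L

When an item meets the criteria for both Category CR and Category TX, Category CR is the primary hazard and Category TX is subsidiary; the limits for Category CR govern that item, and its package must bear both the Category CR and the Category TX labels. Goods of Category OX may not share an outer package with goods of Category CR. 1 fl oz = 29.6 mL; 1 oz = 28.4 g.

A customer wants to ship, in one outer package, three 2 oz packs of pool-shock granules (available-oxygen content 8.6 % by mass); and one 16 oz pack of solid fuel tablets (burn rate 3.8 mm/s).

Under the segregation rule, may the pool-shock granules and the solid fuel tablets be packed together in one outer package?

With available-oxygen content 8.6 % by mass (> 4.5 % by mass), the pool-shock granules fall in Category OX.
With burn rate 3.8 mm/s (> 2.5 mm/s), the solid fuel tablets fall in Category FS.
No segregation rule bars Category OX with Category FS.

Yes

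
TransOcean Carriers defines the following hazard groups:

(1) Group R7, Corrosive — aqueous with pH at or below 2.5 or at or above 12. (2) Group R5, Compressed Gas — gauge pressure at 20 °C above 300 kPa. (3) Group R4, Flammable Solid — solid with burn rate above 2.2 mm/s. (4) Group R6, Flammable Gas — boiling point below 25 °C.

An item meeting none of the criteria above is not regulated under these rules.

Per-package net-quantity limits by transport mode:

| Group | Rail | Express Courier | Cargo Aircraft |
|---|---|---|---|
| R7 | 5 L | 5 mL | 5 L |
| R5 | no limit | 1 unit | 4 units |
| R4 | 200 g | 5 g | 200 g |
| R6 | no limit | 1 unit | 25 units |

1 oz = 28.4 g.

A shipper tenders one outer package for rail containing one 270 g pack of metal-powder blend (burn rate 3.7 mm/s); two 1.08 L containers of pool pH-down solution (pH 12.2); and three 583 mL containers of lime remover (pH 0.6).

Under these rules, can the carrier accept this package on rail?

Metal-powder blend: burn rate 3.7 mm/s > 2.2 mm/s → Group R4 (Flammable Solid).
With pH 12.2 (≥ 12), the pool pH-down solution falls in Group R7.
With pH 0.6 (≤ 2.5), the lime remover falls in Group R7.
Total Group R7: (two 1.08 L containers = 2.16 L) + (three 583 mL containers = 1.749 L) = 3.909 L.
3.909 L is within the rail limit of 5 L for Group R7.
Group R4 quantity: 270 g.
270 g > 200 g (rail limit, Group R4) — over the limit.

No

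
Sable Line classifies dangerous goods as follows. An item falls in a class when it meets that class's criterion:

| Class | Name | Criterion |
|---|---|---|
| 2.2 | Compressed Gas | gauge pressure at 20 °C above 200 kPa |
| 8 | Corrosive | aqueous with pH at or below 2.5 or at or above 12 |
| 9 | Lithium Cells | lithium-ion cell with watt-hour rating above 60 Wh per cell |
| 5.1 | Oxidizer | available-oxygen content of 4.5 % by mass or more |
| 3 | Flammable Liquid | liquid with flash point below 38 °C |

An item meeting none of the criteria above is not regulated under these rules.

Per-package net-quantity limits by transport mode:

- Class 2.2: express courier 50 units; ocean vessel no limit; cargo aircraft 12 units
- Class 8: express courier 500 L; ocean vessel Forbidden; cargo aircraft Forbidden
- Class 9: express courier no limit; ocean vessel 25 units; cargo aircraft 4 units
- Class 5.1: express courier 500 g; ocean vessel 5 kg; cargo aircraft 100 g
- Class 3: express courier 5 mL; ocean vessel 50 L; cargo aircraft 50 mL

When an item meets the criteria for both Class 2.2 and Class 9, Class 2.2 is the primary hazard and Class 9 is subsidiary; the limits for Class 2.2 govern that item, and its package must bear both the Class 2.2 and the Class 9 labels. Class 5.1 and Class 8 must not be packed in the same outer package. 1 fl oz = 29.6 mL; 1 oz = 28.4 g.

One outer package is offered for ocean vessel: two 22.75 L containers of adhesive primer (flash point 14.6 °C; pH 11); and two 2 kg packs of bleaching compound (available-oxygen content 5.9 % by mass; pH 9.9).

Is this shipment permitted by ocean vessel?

The adhesive primer has flash point 14.6 °C, which is < 38 °C, so it is Class 3 (Flammable Liquid).
Bleaching compound: available-oxygen content 5.9 % by mass ≥ 4.5 % by mass → Class 5.1 (Oxidizer).
Class 3 quantity: two 22.75 L containers = 45.5 L.
That is within the Class 3 ocean vessel limit of 50 L.
Class 5.1 quantity: two 2 kg packs = 4 kg.
4 kg is within the ocean vessel limit of 5 kg for Class 5.1.
The segregation rule (Class 5.1 with Class 8) does not apply to Class 3 with Class 5.1.
Every hazard class is within its ocean vessel limit and no segregation rule is violated.

Yes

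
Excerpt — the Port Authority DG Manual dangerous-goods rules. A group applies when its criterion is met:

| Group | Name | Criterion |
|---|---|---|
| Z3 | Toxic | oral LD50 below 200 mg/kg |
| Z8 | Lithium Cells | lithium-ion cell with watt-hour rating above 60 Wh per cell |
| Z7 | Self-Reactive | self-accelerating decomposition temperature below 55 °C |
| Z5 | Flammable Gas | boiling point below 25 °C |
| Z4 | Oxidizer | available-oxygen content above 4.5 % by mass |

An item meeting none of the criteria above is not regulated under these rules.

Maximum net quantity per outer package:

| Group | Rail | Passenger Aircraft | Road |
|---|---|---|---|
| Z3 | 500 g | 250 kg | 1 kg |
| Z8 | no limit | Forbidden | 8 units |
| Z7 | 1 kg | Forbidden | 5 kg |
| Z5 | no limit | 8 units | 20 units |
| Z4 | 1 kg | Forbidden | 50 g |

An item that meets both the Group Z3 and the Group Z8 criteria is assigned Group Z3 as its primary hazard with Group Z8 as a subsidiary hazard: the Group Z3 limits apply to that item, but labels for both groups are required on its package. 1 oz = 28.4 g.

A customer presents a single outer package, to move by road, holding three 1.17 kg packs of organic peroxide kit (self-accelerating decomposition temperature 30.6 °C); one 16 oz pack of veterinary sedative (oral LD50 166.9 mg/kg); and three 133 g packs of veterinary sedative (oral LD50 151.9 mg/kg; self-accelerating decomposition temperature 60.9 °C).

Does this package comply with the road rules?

With self-accelerating decomposition temperature 30.6 °C (< 55 °C), the organic peroxide kit falls in Group Z7.
Oral LD50 166.9 mg/kg meets the Group Z3 criterion (Toxic), so the veterinary sedative is Group Z3.
With oral LD50 151.9 mg/kg (< 200 mg/kg), the veterinary sedative falls in Group Z3.
Total Group Z3: (one 16 oz pack = 454.4 g) + (three 133 g packs = 399 g) = 853.4 g.
That is within the Group Z3 road limit of 1 kg.
Group Z7 quantity: three 1.17 kg packs = 3.51 kg.
That is within the Group Z7 road limit of 5 kg.
Every hazard group is within its road limit and no segregation rule is violated.

Yes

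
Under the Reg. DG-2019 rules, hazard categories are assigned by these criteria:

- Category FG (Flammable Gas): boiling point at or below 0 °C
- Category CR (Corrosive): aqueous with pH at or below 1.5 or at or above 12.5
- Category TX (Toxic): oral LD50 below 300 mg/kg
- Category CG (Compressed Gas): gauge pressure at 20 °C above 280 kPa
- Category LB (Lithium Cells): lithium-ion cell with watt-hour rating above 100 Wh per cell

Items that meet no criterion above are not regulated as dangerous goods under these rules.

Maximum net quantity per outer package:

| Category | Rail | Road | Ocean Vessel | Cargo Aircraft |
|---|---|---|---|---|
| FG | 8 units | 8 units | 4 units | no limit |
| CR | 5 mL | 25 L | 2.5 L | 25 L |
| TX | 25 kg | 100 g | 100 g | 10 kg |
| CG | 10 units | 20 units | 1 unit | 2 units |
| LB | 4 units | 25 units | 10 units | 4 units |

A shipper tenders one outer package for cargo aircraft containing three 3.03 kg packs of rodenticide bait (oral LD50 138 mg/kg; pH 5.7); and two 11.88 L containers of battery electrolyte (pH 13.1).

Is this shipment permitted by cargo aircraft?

Yes

Oral LD50 138 mg/kg meets the Category TX criterion (Toxic), so the rodenticide bait is Category TX.
With pH 13.1 (≥ 12.5), the battery electrolyte falls in Category CR.
Category TX quantity: three 3.03 kg packs = 9.09 kg.
9.09 kg ≤ 10 kg (cargo aircraft limit, Category TX) — within limit.
Category CR quantity: two 11.88 L containers = 23.76 L.
That is within the Category CR cargo aircraft limit of 25 L.
Every hazard category is within its cargo aircraft limit and no segregation rule is violated.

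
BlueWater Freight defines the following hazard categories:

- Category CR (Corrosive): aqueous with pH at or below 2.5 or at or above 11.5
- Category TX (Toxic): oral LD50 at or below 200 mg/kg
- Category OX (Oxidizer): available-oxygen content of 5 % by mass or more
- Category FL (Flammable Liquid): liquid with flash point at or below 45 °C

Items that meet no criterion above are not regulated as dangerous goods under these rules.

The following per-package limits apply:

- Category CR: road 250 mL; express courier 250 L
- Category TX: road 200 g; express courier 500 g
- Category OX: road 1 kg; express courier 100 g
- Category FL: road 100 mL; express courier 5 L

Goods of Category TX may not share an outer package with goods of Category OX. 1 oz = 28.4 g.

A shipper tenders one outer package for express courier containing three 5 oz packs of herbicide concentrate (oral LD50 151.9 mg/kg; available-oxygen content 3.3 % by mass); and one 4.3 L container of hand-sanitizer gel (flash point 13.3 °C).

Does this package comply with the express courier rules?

The herbicide concentrate has oral LD50 151.9 mg/kg, which is ≤ 200 mg/kg, so it is Category TX (Toxic).
Flash point 13.3 °C meets the Category FL criterion (Flammable Liquid), so the hand-sanitizer gel is Category FL.
Category TX quantity: three 5 oz packs = 426 g.
426 g ≤ 500 g (express courier limit, Category TX) — within limit.
Category FL quantity: 4.3 L.
That is within the Category FL express courier limit of 5 L.
The segregation rule (Category TX with Category OX) does not apply to Category TX with Category FL.
Every hazard category is within its express courier limit and no segregation rule is violated.

Yes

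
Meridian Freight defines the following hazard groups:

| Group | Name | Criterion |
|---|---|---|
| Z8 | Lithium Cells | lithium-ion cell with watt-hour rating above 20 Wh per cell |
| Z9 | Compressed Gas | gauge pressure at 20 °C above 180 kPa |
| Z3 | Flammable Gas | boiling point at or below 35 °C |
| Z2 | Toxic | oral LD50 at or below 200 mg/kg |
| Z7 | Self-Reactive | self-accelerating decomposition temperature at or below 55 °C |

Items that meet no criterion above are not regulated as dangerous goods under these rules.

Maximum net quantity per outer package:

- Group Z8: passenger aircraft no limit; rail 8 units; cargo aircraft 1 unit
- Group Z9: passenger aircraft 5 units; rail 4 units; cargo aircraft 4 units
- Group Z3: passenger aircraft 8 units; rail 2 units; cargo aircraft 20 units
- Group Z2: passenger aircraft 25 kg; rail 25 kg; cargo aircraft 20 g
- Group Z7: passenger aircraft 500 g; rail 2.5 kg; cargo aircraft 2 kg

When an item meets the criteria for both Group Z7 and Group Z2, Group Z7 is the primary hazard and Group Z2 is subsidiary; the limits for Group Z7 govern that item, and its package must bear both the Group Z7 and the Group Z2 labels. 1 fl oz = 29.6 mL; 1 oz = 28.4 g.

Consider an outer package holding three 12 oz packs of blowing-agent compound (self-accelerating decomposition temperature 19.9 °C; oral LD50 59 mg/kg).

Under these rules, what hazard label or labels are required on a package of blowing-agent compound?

The blowing-agent compound has self-accelerating decomposition temperature 19.9 °C, which is ≤ 55 °C, so it is Group Z7 (Self-Reactive).
With oral LD50 59 mg/kg (≤ 200 mg/kg), the blowing-agent compound falls in Group Z2.
By the precedence rule Group Z7 is primary and Group Z2 is subsidiary, and that rule requires both labels on the package.

Group Z2 and Z7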